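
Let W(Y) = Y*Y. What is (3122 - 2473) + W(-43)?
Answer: 2498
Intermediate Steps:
W(Y) = Y²
(3122 - 2473) + W(-43) = (3122 - 2473) + (-43)² = 649 + 1849 = 2498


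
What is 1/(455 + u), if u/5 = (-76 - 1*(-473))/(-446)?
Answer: 446/200945 ≈ 0.0022195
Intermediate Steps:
u = -1985/446 (u = 5*((-76 - 1*(-473))/(-446)) = 5*((-76 + 473)*(-1/446)) = 5*(397*(-1/446)) = 5*(-397/446) = -1985/446 ≈ -4.4507)
1/(455 + u) = 1/(455 - 1985/446) = 1/(200945/446) = 446/200945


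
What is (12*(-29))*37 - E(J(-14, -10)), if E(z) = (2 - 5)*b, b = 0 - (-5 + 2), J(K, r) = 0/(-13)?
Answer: -12867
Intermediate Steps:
J(K, r) = 0 (J(K, r) = 0*(-1/13) = 0)
b = 3 (b = 0 - 1*(-3) = 0 + 3 = 3)
E(z) = -9 (E(z) = (2 - 5)*3 = -3*3 = -9)
(12*(-29))*37 - E(J(-14, -10)) = (12*(-29))*37 - 1*(-9) = -348*37 + 9 = -12876 + 9 = -12867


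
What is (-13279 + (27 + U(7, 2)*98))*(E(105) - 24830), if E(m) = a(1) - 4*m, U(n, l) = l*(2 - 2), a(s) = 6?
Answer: 334533488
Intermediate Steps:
U(n, l) = 0 (U(n, l) = l*0 = 0)
E(m) = 6 - 4*m
(-13279 + (27 + U(7, 2)*98))*(E(105) - 24830) = (-13279 + (27 + 0*98))*((6 - 4*105) - 24830) = (-13279 + (27 + 0))*((6 - 420) - 24830) = (-13279 + 27)*(-414 - 24830) = -13252*(-25244) = 334533488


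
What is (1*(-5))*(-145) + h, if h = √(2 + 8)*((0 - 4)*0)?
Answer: 725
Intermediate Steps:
h = 0 (h = √10*(-4*0) = √10*0 = 0)
(1*(-5))*(-145) + h = (1*(-5))*(-145) + 0 = -5*(-145) + 0 = 725 + 0 = 725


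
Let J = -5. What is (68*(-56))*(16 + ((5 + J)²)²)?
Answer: -60928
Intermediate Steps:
(68*(-56))*(16 + ((5 + J)²)²) = (68*(-56))*(16 + ((5 - 5)²)²) = -3808*(16 + (0²)²) = -3808*(16 + 0²) = -3808*(16 + 0) = -3808*16 = -60928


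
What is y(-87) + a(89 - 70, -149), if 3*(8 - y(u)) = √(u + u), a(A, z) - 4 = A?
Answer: 31 - I*√174/3 ≈ 31.0 - 4.397*I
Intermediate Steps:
a(A, z) = 4 + A
y(u) = 8 - √2*√u/3 (y(u) = 8 - √(u + u)/3 = 8 - √2*√u/3)
y(-87) + a(89 - 70, -149) = (8 - √2*√(-87)/3) + (4 + (89 - 70)) = (8 - √2*I*√87/3) + (4 + 19) = (8 - I*√174/3) + 23 = 31 - I*√174/3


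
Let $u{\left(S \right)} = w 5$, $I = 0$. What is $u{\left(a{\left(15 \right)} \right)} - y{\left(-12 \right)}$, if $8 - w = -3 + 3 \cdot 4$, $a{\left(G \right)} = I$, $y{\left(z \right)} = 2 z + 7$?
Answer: $12$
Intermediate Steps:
$y{\left(z \right)} = 7 + 2 z$
$a{\left(G \right)} = 0$
$w = -1$ ($w = 8 - \left(-3 + 3 \cdot 4\right) = 8 - \left(-3 + 12\right) = 8 - 9 = -1$)
$u{\left(S \right)} = -5$ ($u{\left(S \right)} = \left(-1\right) 5 = -5$)
$u{\left(a{\left(15 \right)} \right)} - y{\left(-12 \right)} = -5 - \left(7 + 2 \left(-12\right)\right) = -5 - \left(7 - 24\right) = -5 - -17 = -5 + 17 = 12$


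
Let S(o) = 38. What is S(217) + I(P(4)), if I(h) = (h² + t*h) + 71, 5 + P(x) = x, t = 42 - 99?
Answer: 167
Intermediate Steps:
t = -57
P(x) = -5 + x
I(h) = 71 + h² - 57*h (I(h) = (h² - 57*h) + 71 = 71 + h² - 57*h)
S(217) + I(P(4)) = 38 + (71 + (-5 + 4)² - 57*(-5 + 4)) = 38 + (71 + (-1)² - 57*(-1)) = 38 + (71 + 1 + 57) = 38 + 129 = 167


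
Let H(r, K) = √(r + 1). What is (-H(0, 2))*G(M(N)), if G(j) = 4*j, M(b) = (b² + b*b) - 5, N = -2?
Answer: -12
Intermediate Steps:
M(b) = -5 + 2*b² (M(b) = (b² + b²) - 5 = 2*b² - 5 = -5 + 2*b²)
H(r, K) = √(1 + r)
(-H(0, 2))*G(M(N)) = (-√(1 + 0))*(4*(-5 + 2*(-2)²)) = (-√1)*(4*(-5 + 2*4)) = (-1*1)*(4*(-5 + 8)) = -4*3 = -1*12 = -12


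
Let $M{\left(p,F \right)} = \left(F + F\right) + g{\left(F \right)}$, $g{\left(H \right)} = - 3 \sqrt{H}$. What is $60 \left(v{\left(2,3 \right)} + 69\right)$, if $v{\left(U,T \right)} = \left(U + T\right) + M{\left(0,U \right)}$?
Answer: $4680 - 180 \sqrt{2} \approx 4425.4$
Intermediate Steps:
$M{\left(p,F \right)} = - 3 \sqrt{F} + 2 F$ ($M{\left(p,F \right)} = \left(F + F\right) - 3 \sqrt{F} = 2 F - 3 \sqrt{F} = - 3 \sqrt{F} + 2 F$)
$v{\left(U,T \right)} = T - 3 \sqrt{U} + 3 U$ ($v{\left(U,T \right)} = \left(U + T\right) - \left(- 2 U + 3 \sqrt{U}\right) = \left(T + U\right) - \left(- 2 U + 3 \sqrt{U}\right) = T - 3 \sqrt{U} + 3 U$)
$60 \left(v{\left(2,3 \right)} + 69\right) = 60 \left(\left(3 - 3 \sqrt{2} + 3 \cdot 2\right) + 69\right) = 60 \left(\left(3 - 3 \sqrt{2} + 6\right) + 69\right) = 60 \left(\left(9 - 3 \sqrt{2}\right) + 69\right) = 60 \left(78 - 3 \sqrt{2}\right) = 4680 - 180 \sqrt{2}$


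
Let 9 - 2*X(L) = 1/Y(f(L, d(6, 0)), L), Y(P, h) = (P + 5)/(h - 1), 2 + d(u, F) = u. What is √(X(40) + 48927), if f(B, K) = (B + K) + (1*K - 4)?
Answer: 2*√599406/7 ≈ 221.20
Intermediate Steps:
d(u, F) = -2 + u
f(B, K) = -4 + B + 2*K (f(B, K) = (B + K) + (K - 4) = (B + K) + (-4 + K) = -4 + B + 2*K)
Y(P, h) = (5 + P)/(-1 + h)
X(L) = 9/2 - (-1 + L)/(2*(9 + L)) (X(L) = 9/2 - (-1 + L)/(5 + (-4 + L + 2*(-2 + 6)))/2 = 9/2 - (-1 + L)/(5 + (-4 + L + 2*4))/2 = 9/2 - (-1 + L)/(5 + (-4 + L + 8))/2 = 9/2 - (-1 + L)/(5 + (4 + L))/2 = 9/2 - (-1 + L)/(9 + L)/2 = 9/2 - (-1 + L)/(2*(9 + L)))
√(X(40) + 48927) = √((41 + 4*40)/(9 + 40) + 48927) = √((41 + 160)/49 + 48927) = √((1/49)*201 + 48927) = √(201/49 + 48927) = √(2397624/49) = 2*√599406/7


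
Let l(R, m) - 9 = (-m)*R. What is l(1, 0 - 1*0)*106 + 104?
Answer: 1058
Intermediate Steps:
l(R, m) = 9 - R*m (l(R, m) = 9 + (-m)*R = 9 - R*m)
l(1, 0 - 1*0)*106 + 104 = (9 - 1*1*(0 - 1*0))*106 + 104 = (9 - 1*1*(0 + 0))*106 + 104 = (9 - 1*1*0)*106 + 104 = (9 + 0)*106 + 104 = 9*106 + 104 = 954 + 104 = 1058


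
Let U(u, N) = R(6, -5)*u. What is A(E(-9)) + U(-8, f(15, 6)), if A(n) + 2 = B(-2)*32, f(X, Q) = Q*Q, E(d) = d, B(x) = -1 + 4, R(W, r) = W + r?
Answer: 86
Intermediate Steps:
B(x) = 3
f(X, Q) = Q²
U(u, N) = u (U(u, N) = (6 - 5)*u = 1*u = u)
A(n) = 94 (A(n) = -2 + 3*32 = -2 + 96 = 94)
A(E(-9)) + U(-8, f(15, 6)) = 94 - 8 = 86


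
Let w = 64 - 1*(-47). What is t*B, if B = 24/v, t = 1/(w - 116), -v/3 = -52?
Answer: -2/65 ≈ -0.030769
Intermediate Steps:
v = 156 (v = -3*(-52) = 156)
w = 111 (w = 64 + 47 = 111)
t = -⅕ (t = 1/(111 - 116) = 1/(-5) = -⅕ ≈ -0.20000)
B = 2/13 (B = 24/156 = 24*(1/156) = 2/13 ≈ 0.15385)
t*B = -⅕*2/13 = -2/65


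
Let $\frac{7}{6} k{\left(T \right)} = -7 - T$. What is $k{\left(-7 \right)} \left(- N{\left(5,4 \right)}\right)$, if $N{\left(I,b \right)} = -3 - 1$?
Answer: $0$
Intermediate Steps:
$N{\left(I,b \right)} = -4$ ($N{\left(I,b \right)} = -3 - 1 = -4$)
$k{\left(T \right)} = -6 - \frac{6 T}{7}$ ($k{\left(T \right)} = \frac{6 \left(-7 - T\right)}{7} = -6 - \frac{6 T}{7}$)
$k{\left(-7 \right)} \left(- N{\left(5,4 \right)}\right) = \left(-6 - -6\right) \left(\left(-1\right) \left(-4\right)\right) = \left(-6 + 6\right) 4 = 0 \cdot 4 = 0$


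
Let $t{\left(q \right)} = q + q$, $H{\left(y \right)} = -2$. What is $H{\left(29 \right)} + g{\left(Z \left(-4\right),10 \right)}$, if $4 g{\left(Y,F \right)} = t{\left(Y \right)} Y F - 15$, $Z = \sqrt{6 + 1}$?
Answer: $\frac{2217}{4} \approx 554.25$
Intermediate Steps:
$Z = \sqrt{7} \approx 2.6458$
$t{\left(q \right)} = 2 q$
$g{\left(Y,F \right)} = - \frac{15}{4} + \frac{F Y^{2}}{2}$ ($g{\left(Y,F \right)} = \frac{2 Y Y F - 15}{4} = \frac{2 Y^{2} F - 15}{4} = \frac{2 F Y^{2} - 15}{4} = \frac{-15 + 2 F Y^{2}}{4} = - \frac{15}{4} + \frac{F Y^{2}}{2}$)
$H{\left(29 \right)} + g{\left(Z \left(-4\right),10 \right)} = -2 - \left(\frac{15}{4} - 5 \left(\sqrt{7} \left(-4\right)\right)^{2}\right) = -2 - \left(\frac{15}{4} - 5 \left(- 4 \sqrt{7}\right)^{2}\right) = -2 - \left(\frac{15}{4} - 560\right) = -2 + \left(- \frac{15}{4} + 560\right) = -2 + \frac{2225}{4} = \frac{2217}{4}$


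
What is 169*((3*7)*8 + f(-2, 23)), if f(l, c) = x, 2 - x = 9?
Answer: 27209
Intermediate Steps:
x = -7 (x = 2 - 1*9 = 2 - 9 = -7)
f(l, c) = -7
169*((3*7)*8 + f(-2, 23)) = 169*((3*7)*8 - 7) = 169*(21*8 - 7) = 169*(168 - 7) = 169*161 = 27209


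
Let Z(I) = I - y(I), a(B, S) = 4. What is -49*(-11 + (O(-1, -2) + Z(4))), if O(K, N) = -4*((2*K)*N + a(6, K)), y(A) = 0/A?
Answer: 1911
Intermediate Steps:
y(A) = 0
O(K, N) = -16 - 8*K*N (O(K, N) = -4*((2*K)*N + 4) = -4*(2*K*N + 4) = -4*(4 + 2*K*N) = -16 - 8*K*N)
Z(I) = I (Z(I) = I - 1*0 = I + 0 = I)
-49*(-11 + (O(-1, -2) + Z(4))) = -49*(-11 + ((-16 - 8*(-1)*(-2)) + 4)) = -49*(-11 + ((-16 - 16) + 4)) = -49*(-11 + (-32 + 4)) = -49*(-11 - 28) = -49*(-39) = 1911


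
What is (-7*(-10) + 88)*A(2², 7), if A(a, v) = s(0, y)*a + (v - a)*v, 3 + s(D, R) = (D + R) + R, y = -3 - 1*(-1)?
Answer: -1106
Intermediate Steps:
y = -2 (y = -3 + 1 = -2)
s(D, R) = -3 + D + 2*R (s(D, R) = -3 + ((D + R) + R) = -3 + (D + 2*R) = -3 + D + 2*R)
A(a, v) = -7*a + v*(v - a) (A(a, v) = (-3 + 0 + 2*(-2))*a + (v - a)*v = (-3 + 0 - 4)*a + v*(v - a) = -7*a + v*(v - a))
(-7*(-10) + 88)*A(2², 7) = (-7*(-10) + 88)*(7² - 7*2² - 1*2²*7) = (70 + 88)*(49 - 7*4 - 1*4*7) = 158*(49 - 28 - 28) = 158*(-7) = -1106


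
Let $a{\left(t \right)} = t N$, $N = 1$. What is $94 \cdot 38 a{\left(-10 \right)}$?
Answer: $-35720$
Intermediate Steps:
$a{\left(t \right)} = t$ ($a{\left(t \right)} = t 1 = t$)
$94 \cdot 38 a{\left(-10 \right)} = 94 \cdot 38 \left(-10\right) = 3572 \left(-10\right) = -35720$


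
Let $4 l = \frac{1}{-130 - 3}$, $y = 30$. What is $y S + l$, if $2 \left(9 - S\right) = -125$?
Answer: $\frac{1141139}{532} \approx 2145.0$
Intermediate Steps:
$S = \frac{143}{2}$ ($S = 9 - - \frac{125}{2} = 9 + \frac{125}{2} = \frac{143}{2} \approx 71.5$)
$l = - \frac{1}{532}$ ($l = \frac{1}{4 \left(-130 - 3\right)} = \frac{1}{4 \left(-133\right)} = \frac{1}{4} \left(- \frac{1}{133}\right) = - \frac{1}{532} \approx -0.0018797$)
$y S + l = 30 \cdot \frac{143}{2} - \frac{1}{532} = 2145 - \frac{1}{532} = \frac{1141139}{532}$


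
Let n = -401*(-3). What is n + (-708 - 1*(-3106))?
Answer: 3601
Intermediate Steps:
n = 1203
n + (-708 - 1*(-3106)) = 1203 + (-708 - 1*(-3106)) = 1203 + (-708 + 3106) = 1203 + 2398 = 3601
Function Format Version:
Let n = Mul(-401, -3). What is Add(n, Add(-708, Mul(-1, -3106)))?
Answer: 3601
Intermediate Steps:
n = 1203
Add(n, Add(-708, Mul(-1, -3106))) = Add(1203, Add(-708, Mul(-1, -3106))) = Add(1203, Add(-708, 3106)) = Add(1203, 2398) = 3601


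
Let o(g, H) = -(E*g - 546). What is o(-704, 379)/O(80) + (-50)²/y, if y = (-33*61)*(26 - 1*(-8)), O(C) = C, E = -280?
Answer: -3363529427/1368840 ≈ -2457.2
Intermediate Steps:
y = -68442 (y = -2013*(26 + 8) = -2013*34 = -68442)
o(g, H) = 546 + 280*g (o(g, H) = -(-280*g - 546) = -(-546 - 280*g) = 546 + 280*g)
o(-704, 379)/O(80) + (-50)²/y = (546 + 280*(-704))/80 + (-50)²/(-68442) = (546 - 197120)*(1/80) + 2500*(-1/68442) = -196574*1/80 - 1250/34221 = -98287/40 - 1250/34221 = -3363529427/1368840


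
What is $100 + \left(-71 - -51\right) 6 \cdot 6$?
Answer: $-620$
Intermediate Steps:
$100 + \left(-71 - -51\right) 6 \cdot 6 = 100 + \left(-71 + 51\right) 36 = 100 - 720 = -620$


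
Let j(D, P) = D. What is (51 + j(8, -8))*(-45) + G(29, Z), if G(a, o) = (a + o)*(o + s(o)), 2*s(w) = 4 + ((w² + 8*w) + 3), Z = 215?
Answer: 5899949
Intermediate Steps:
s(w) = 7/2 + w²/2 + 4*w (s(w) = (4 + ((w² + 8*w) + 3))/2 = (4 + (3 + w² + 8*w))/2 = (7 + w² + 8*w)/2 = 7/2 + w²/2 + 4*w)
G(a, o) = (a + o)*(7/2 + o²/2 + 5*o) (G(a, o) = (a + o)*(o + (7/2 + o²/2 + 4*o)) = (a + o)*(7/2 + o²/2 + 5*o))
(51 + j(8, -8))*(-45) + G(29, Z) = (51 + 8)*(-45) + ((½)*215³ + 5*215² + (7/2)*29 + (7/2)*215 + (½)*29*215² + 5*29*215) = 59*(-45) + ((½)*9938375 + 5*46225 + 203/2 + 1505/2 + (½)*29*46225 + 31175) = -2655 + (9938375/2 + 231125 + 203/2 + 1505/2 + 1340525/2 + 31175) = -2655 + 5902604 = 5899949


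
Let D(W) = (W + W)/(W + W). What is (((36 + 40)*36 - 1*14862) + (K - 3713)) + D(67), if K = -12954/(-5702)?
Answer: -45147661/2851 ≈ -15836.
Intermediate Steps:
K = 6477/2851 (K = -12954*(-1/5702) = 6477/2851 ≈ 2.2718)
D(W) = 1 (D(W) = (2*W)/((2*W)) = (2*W)*(1/(2*W)) = 1)
(((36 + 40)*36 - 1*14862) + (K - 3713)) + D(67) = (((36 + 40)*36 - 1*14862) + (6477/2851 - 3713)) + 1 = ((76*36 - 14862) - 10579286/2851) + 1 = ((2736 - 14862) - 10579286/2851) + 1 = (-12126 - 10579286/2851) + 1 = -45150512/2851 + 1 = -45147661/2851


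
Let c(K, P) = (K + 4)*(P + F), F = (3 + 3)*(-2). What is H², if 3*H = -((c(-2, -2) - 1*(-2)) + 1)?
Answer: 625/9 ≈ 69.444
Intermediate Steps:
F = -12 (F = 6*(-2) = -12)
c(K, P) = (-12 + P)*(4 + K) (c(K, P) = (K + 4)*(P - 12) = (4 + K)*(-12 + P) = (-12 + P)*(4 + K))
H = 25/3 (H = (-(((-48 - 12*(-2) + 4*(-2) - 2*(-2)) - 1*(-2)) + 1))/3 = (-(((-48 + 24 - 8 + 4) + 2) + 1))/3 = (-((-28 + 2) + 1))/3 = (-(-26 + 1))/3 = (-1*(-25))/3 = (⅓)*25 = 25/3 ≈ 8.3333)
H² = (25/3)² = 625/9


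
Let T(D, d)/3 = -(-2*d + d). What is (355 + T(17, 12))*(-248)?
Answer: -96968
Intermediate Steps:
T(D, d) = 3*d (T(D, d) = 3*(-(-2*d + d)) = 3*(-(-1)*d) = 3*d)
(355 + T(17, 12))*(-248) = (355 + 3*12)*(-248) = (355 + 36)*(-248) = 391*(-248) = -96968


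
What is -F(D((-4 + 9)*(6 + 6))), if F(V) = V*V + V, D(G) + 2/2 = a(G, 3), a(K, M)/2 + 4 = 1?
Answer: -42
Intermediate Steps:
a(K, M) = -6 (a(K, M) = -8 + 2*1 = -8 + 2 = -6)
D(G) = -7 (D(G) = -1 - 6 = -7)
F(V) = V + V² (F(V) = V² + V = V + V²)
-F(D((-4 + 9)*(6 + 6))) = -(-7)*(1 - 7) = -(-7)*(-6) = -1*42 = -42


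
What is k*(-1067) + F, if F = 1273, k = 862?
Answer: -918481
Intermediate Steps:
k*(-1067) + F = 862*(-1067) + 1273 = -919754 + 1273 = -918481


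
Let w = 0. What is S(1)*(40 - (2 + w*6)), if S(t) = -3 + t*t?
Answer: -76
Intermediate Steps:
S(t) = -3 + t²
S(1)*(40 - (2 + w*6)) = (-3 + 1²)*(40 - (2 + 0*6)) = (-3 + 1)*(40 - (2 + 0)) = -2*(40 - 1*2) = -2*(40 - 2) = -2*38 = -76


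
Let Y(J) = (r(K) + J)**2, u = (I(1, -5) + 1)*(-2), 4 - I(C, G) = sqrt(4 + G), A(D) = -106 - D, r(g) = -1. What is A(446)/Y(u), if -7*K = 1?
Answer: -64584/15625 - 24288*I/15625 ≈ -4.1334 - 1.5544*I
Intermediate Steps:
K = -1/7 (K = -1/7*1 = -1/7 ≈ -0.14286)
I(C, G) = 4 - sqrt(4 + G)
u = -10 + 2*I (u = ((4 - sqrt(4 - 5)) + 1)*(-2) = ((4 - sqrt(-1)) + 1)*(-2) = ((4 - I) + 1)*(-2) = (5 - I)*(-2) = -10 + 2*I ≈ -10.0 + 2.0*I)
Y(J) = (-1 + J)**2
A(446)/Y(u) = (-106 - 1*446)/((-1 + (-10 + 2*I))**2) = (-106 - 446)/((-11 + 2*I)**2) = -552/(-11 + 2*I)**2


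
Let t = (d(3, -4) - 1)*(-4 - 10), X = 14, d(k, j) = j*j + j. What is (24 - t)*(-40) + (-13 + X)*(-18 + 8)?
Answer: -7130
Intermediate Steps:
d(k, j) = j + j**2 (d(k, j) = j**2 + j = j + j**2)
t = -154 (t = (-4*(1 - 4) - 1)*(-4 - 10) = (-4*(-3) - 1)*(-14) = (12 - 1)*(-14) = 11*(-14) = -154)
(24 - t)*(-40) + (-13 + X)*(-18 + 8) = (24 - 1*(-154))*(-40) + (-13 + 14)*(-18 + 8) = (24 + 154)*(-40) + 1*(-10) = 178*(-40) - 10 = -7120 - 10 = -7130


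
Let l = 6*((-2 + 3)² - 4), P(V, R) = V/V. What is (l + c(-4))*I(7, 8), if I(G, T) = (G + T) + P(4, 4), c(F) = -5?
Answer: -368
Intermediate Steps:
P(V, R) = 1
I(G, T) = 1 + G + T (I(G, T) = (G + T) + 1 = 1 + G + T)
l = -18 (l = 6*(1² - 4) = 6*(1 - 4) = 6*(-3) = -18)
(l + c(-4))*I(7, 8) = (-18 - 5)*(1 + 7 + 8) = -23*16 = -368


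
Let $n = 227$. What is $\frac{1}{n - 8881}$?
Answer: $- \frac{1}{8654} \approx -0.00011555$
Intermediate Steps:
$\frac{1}{n - 8881} = \frac{1}{227 - 8881} = \frac{1}{-8654} = - \frac{1}{8654}$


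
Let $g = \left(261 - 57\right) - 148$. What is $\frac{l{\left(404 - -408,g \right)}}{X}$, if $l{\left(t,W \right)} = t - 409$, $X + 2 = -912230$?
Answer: $- \frac{403}{912232} \approx -0.00044177$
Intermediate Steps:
$X = -912232$ ($X = -2 - 912230 = -912232$)
$g = 56$ ($g = 204 - 148 = 56$)
$l{\left(t,W \right)} = -409 + t$ ($l{\left(t,W \right)} = t - 409 = -409 + t$)
$\frac{l{\left(404 - -408,g \right)}}{X} = \frac{-409 + \left(404 - -408\right)}{-912232} = \left(-409 + \left(404 + 408\right)\right) \left(- \frac{1}{912232}\right) = \left(-409 + 812\right) \left(- \frac{1}{912232}\right) = 403 \left(- \frac{1}{912232}\right) = - \frac{403}{912232}$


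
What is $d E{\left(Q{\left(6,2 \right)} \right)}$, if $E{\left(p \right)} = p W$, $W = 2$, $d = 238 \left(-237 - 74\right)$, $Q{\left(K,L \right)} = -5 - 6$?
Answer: $1628396$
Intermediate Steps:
$Q{\left(K,L \right)} = -11$ ($Q{\left(K,L \right)} = -5 - 6 = -11$)
$d = -74018$ ($d = 238 \left(-311\right) = -74018$)
$E{\left(p \right)} = 2 p$ ($E{\left(p \right)} = p 2 = 2 p$)
$d E{\left(Q{\left(6,2 \right)} \right)} = - 74018 \cdot 2 \left(-11\right) = \left(-74018\right) \left(-22\right) = 1628396$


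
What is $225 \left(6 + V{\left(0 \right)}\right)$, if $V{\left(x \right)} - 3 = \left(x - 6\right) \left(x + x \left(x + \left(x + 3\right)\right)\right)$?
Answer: $2025$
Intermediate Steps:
$V{\left(x \right)} = 3 + \left(-6 + x\right) \left(x + x \left(3 + 2 x\right)\right)$ ($V{\left(x \right)} = 3 + \left(x - 6\right) \left(x + x \left(x + \left(x + 3\right)\right)\right) = 3 + \left(-6 + x\right) \left(x + x \left(x + \left(3 + x\right)\right)\right) = 3 + \left(-6 + x\right) \left(x + x \left(3 + 2 x\right)\right)$)
$225 \left(6 + V{\left(0 \right)}\right) = 225 \left(6 + \left(3 - 0 - 8 \cdot 0^{2} + 2 \cdot 0^{3}\right)\right) = 225 \left(6 + \left(3 + 0 - 0 + 2 \cdot 0\right)\right) = 225 \left(6 + \left(3 + 0 + 0 + 0\right)\right) = 225 \left(6 + 3\right) = 225 \cdot 9 = 2025$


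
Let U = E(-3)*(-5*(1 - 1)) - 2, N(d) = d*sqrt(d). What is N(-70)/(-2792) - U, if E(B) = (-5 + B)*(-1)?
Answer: 2 + 35*I*sqrt(70)/1396 ≈ 2.0 + 0.20976*I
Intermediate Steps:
N(d) = d**(3/2)
E(B) = 5 - B
U = -2 (U = (5 - 1*(-3))*(-5*(1 - 1)) - 2 = (5 + 3)*(-5*0) - 2 = 8*0 - 2 = 0 - 2 = -2)
N(-70)/(-2792) - U = (-70)**(3/2)/(-2792) - 1*(-2) = -70*I*sqrt(70)*(-1/2792) + 2 = 35*I*sqrt(70)/1396 + 2 = 2 + 35*I*sqrt(70)/1396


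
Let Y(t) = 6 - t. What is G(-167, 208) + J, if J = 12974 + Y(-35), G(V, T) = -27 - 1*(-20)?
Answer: 13008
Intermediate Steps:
G(V, T) = -7 (G(V, T) = -27 + 20 = -7)
J = 13015 (J = 12974 + (6 - 1*(-35)) = 12974 + (6 + 35) = 12974 + 41 = 13015)
G(-167, 208) + J = -7 + 13015 = 13008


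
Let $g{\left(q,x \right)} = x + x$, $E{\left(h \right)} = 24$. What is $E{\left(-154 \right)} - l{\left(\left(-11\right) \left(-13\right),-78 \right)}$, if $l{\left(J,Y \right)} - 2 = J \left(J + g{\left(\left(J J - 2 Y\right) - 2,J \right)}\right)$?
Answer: $-61325$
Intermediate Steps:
$g{\left(q,x \right)} = 2 x$
$l{\left(J,Y \right)} = 2 + 3 J^{2}$ ($l{\left(J,Y \right)} = 2 + J \left(J + 2 J\right) = 2 + J 3 J = 2 + 3 J^{2}$)
$E{\left(-154 \right)} - l{\left(\left(-11\right) \left(-13\right),-78 \right)} = 24 - \left(2 + 3 \left(\left(-11\right) \left(-13\right)\right)^{2}\right) = 24 - \left(2 + 3 \cdot 143^{2}\right) = 24 - \left(2 + 3 \cdot 20449\right) = 24 - \left(2 + 61347\right) = 24 - 61349 = -61325$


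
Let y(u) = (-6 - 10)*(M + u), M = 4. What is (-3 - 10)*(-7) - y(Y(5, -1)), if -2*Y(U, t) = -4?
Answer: 187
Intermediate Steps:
Y(U, t) = 2 (Y(U, t) = -1/2*(-4) = 2)
y(u) = -64 - 16*u (y(u) = (-6 - 10)*(4 + u) = -16*(4 + u) = -64 - 16*u)
(-3 - 10)*(-7) - y(Y(5, -1)) = (-3 - 10)*(-7) - (-64 - 16*2) = -13*(-7) - (-64 - 32) = 91 - 1*(-96) = 91 + 96 = 187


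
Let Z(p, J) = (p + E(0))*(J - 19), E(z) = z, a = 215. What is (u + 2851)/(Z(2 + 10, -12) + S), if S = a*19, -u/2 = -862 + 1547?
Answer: 1481/3713 ≈ 0.39887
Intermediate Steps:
u = -1370 (u = -2*(-862 + 1547) = -2*685 = -1370)
Z(p, J) = p*(-19 + J) (Z(p, J) = (p + 0)*(J - 19) = p*(-19 + J))
S = 4085 (S = 215*19 = 4085)
(u + 2851)/(Z(2 + 10, -12) + S) = (-1370 + 2851)/((2 + 10)*(-19 - 12) + 4085) = 1481/(12*(-31) + 4085) = 1481/(-372 + 4085) = 1481/3713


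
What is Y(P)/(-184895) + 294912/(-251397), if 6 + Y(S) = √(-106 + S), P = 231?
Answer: -6058471762/5164672035 - √5/36979 ≈ -1.1731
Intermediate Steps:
Y(S) = -6 + √(-106 + S)
Y(P)/(-184895) + 294912/(-251397) = (-6 + √(-106 + 231))/(-184895) + 294912/(-251397) = (-6 + √125)*(-1/184895) + 294912*(-1/251397) = (-6 + 5*√5)*(-1/184895) - 32768/27933 = (6/184895 - √5/36979) - 32768/27933 = -6058471762/5164672035 - √5/36979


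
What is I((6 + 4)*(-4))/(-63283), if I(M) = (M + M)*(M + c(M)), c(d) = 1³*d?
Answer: -6400/63283 ≈ -0.10113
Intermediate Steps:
c(d) = d (c(d) = 1*d = d)
I(M) = 4*M² (I(M) = (M + M)*(M + M) = (2*M)*(2*M) = 4*M²)
I((6 + 4)*(-4))/(-63283) = (4*((6 + 4)*(-4))²)/(-63283) = (4*(10*(-4))²)*(-1/63283) = (4*(-40)²)*(-1/63283) = (4*1600)*(-1/63283) = 6400*(-1/63283) = -6400/63283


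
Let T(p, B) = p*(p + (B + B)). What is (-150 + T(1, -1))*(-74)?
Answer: 11174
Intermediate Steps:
T(p, B) = p*(p + 2*B)
(-150 + T(1, -1))*(-74) = (-150 + 1*(1 + 2*(-1)))*(-74) = (-150 + 1*(1 - 2))*(-74) = (-150 + 1*(-1))*(-74) = (-150 - 1)*(-74) = -151*(-74) = 11174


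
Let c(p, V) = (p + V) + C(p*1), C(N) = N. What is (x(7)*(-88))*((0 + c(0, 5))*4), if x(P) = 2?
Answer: -3520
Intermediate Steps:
c(p, V) = V + 2*p (c(p, V) = (p + V) + p*1 = (V + p) + p = V + 2*p)
(x(7)*(-88))*((0 + c(0, 5))*4) = (2*(-88))*((0 + (5 + 2*0))*4) = -176*(0 + (5 + 0))*4 = -176*(0 + 5)*4 = -880*4 = -176*20 = -3520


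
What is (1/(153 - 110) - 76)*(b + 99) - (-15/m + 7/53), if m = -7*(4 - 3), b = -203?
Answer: 126017636/15953 ≈ 7899.3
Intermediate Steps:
m = -7 (m = -7*1 = -7)
(1/(153 - 110) - 76)*(b + 99) - (-15/m + 7/53) = (1/(153 - 110) - 76)*(-203 + 99) - (-15/(-7) + 7/53) = (1/43 - 76)*(-104) - (-15*(-1/7) + 7*(1/53)) = (1/43 - 76)*(-104) - (15/7 + 7/53) = -3267/43*(-104) - 1*844/371 = 339768/43 - 844/371 = 126017636/15953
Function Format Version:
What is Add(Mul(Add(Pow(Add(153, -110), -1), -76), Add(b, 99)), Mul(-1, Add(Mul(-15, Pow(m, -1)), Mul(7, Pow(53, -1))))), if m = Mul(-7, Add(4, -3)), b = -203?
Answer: Rational(126017636, 15953) ≈ 7899.3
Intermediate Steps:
m = -7 (m = Mul(-7, 1) = -7)
Add(Mul(Add(Pow(Add(153, -110), -1), -76), Add(b, 99)), Mul(-1, Add(Mul(-15, Pow(m, -1)), Mul(7, Pow(53, -1))))) = Add(Mul(Add(Pow(Add(153, -110), -1), -76), Add(-203, 99)), Mul(-1, Add(Mul(-15, Pow(-7, -1)), Mul(7, Pow(53, -1))))) = Add(Mul(Add(Pow(43, -1), -76), -104), Mul(-1, Add(Mul(-15, Rational(-1, 7)), Mul(7, Rational(1, 53))))) = Add(Mul(Add(Rational(1, 43), -76), -104), Mul(-1, Add(Rational(15, 7), Rational(7, 53)))) = Add(Mul(Rational(-3267, 43), -104), Mul(-1, Rational(844, 371))) = Add(Rational(339768, 43), Rational(-844, 371)) = Rational(126017636, 15953)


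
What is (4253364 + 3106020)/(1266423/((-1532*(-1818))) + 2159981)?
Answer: 6832393230528/2005309502693 ≈ 3.4072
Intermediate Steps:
(4253364 + 3106020)/(1266423/((-1532*(-1818))) + 2159981) = 7359384/(1266423/2785176 + 2159981) = 7359384/(1266423*(1/2785176) + 2159981) = 7359384/(422141/928392 + 2159981) = 7359384/(2005309502693/928392) = 7359384*(928392/2005309502693) = 6832393230528/2005309502693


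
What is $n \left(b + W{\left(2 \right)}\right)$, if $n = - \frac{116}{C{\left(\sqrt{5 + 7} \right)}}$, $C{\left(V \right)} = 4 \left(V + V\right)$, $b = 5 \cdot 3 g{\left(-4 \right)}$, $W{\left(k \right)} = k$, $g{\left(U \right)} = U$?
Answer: $\frac{841 \sqrt{3}}{6} \approx 242.78$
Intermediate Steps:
$b = -60$ ($b = 5 \cdot 3 \left(-4\right) = 15 \left(-4\right) = -60$)
$C{\left(V \right)} = 8 V$ ($C{\left(V \right)} = 4 \cdot 2 V = 8 V$)
$n = - \frac{29 \sqrt{3}}{12}$ ($n = - \frac{116}{8 \sqrt{5 + 7}} = - \frac{116}{8 \sqrt{12}} = - \frac{116}{8 \cdot 2 \sqrt{3}} = - \frac{116}{16 \sqrt{3}} = - 116 \frac{\sqrt{3}}{48} = - \frac{29 \sqrt{3}}{12} \approx -4.1858$)
$n \left(b + W{\left(2 \right)}\right) = - \frac{29 \sqrt{3}}{12} \left(-60 + 2\right) = - \frac{29 \sqrt{3}}{12} \left(-58\right) = \frac{841 \sqrt{3}}{6}$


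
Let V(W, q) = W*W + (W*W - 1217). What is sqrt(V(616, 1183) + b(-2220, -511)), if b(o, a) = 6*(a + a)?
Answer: 3*sqrt(83507) ≈ 866.93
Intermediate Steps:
b(o, a) = 12*a (b(o, a) = 6*(2*a) = 12*a)
V(W, q) = -1217 + 2*W**2 (V(W, q) = W**2 + (W**2 - 1217) = W**2 + (-1217 + W**2) = -1217 + 2*W**2)
sqrt(V(616, 1183) + b(-2220, -511)) = sqrt((-1217 + 2*616**2) + 12*(-511)) = sqrt((-1217 + 2*379456) - 6132) = sqrt((-1217 + 758912) - 6132) = sqrt(757695 - 6132) = sqrt(751563) = 3*sqrt(83507)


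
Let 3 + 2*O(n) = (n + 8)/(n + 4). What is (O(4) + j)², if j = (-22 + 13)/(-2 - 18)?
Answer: 9/100 ≈ 0.090000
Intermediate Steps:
O(n) = -3/2 + (8 + n)/(2*(4 + n)) (O(n) = -3/2 + ((n + 8)/(n + 4))/2 = -3/2 + ((8 + n)/(4 + n))/2 = -3/2 + (8 + n)/(2*(4 + n)))
j = 9/20 (j = -9/(-20) = -9*(-1/20) = 9/20 ≈ 0.45000)
(O(4) + j)² = ((-2 - 1*4)/(4 + 4) + 9/20)² = ((-2 - 4)/8 + 9/20)² = ((⅛)*(-6) + 9/20)² = (-¾ + 9/20)² = (-3/10)² = 9/100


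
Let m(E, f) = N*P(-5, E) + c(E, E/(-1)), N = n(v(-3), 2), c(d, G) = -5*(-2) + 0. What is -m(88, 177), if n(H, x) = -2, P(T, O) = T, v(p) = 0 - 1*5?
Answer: -20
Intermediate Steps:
v(p) = -5 (v(p) = 0 - 5 = -5)
c(d, G) = 10 (c(d, G) = 10 + 0 = 10)
N = -2
m(E, f) = 20 (m(E, f) = -2*(-5) + 10 = 10 + 10 = 20)
-m(88, 177) = -1*20 = -20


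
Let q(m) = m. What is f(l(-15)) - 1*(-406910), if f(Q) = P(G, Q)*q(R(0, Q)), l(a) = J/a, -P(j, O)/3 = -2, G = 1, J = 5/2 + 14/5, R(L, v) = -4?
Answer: 406886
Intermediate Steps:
J = 53/10 (J = 5*(½) + 14*(⅕) = 5/2 + 14/5 = 53/10 ≈ 5.3000)
P(j, O) = 6 (P(j, O) = -3*(-2) = 6)
l(a) = 53/(10*a)
f(Q) = -24 (f(Q) = 6*(-4) = -24)
f(l(-15)) - 1*(-406910) = -24 - 1*(-406910) = -24 + 406910 = 406886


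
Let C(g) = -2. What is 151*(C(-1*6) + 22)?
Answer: 3020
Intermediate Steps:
151*(C(-1*6) + 22) = 151*(-2 + 22) = 151*20 = 3020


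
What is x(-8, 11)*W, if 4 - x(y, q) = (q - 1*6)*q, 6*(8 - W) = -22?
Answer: -595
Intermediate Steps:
W = 35/3 (W = 8 - ⅙*(-22) = 8 + 11/3 = 35/3 ≈ 11.667)
x(y, q) = 4 - q*(-6 + q) (x(y, q) = 4 - (q - 1*6)*q = 4 - (q - 6)*q = 4 - (-6 + q)*q = 4 - q*(-6 + q))
x(-8, 11)*W = (4 - 1*11² + 6*11)*(35/3) = (4 - 1*121 + 66)*(35/3) = (4 - 121 + 66)*(35/3) = -51*35/3 = -595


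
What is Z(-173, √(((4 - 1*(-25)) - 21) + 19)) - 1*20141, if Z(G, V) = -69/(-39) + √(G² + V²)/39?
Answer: -261810/13 + 2*√7489/39 ≈ -20135.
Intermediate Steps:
Z(G, V) = 23/13 + √(G² + V²)/39 (Z(G, V) = -69*(-1/39) + √(G² + V²)*(1/39) = 23/13 + √(G² + V²)/39)
Z(-173, √(((4 - 1*(-25)) - 21) + 19)) - 1*20141 = (23/13 + √((-173)² + (√(((4 - 1*(-25)) - 21) + 19))²)/39) - 1*20141 = (23/13 + √(29929 + (√(((4 + 25) - 21) + 19))²)/39) - 20141 = (23/13 + √(29929 + (√((29 - 21) + 19))²)/39) - 20141 = (23/13 + √(29929 + (√(8 + 19))²)/39) - 20141 = (23/13 + √(29929 + (√27)²)/39) - 20141 = (23/13 + √(29929 + (3*√3)²)/39) - 20141 = (23/13 + √(29929 + 27)/39) - 20141 = (23/13 + √29956/39) - 20141 = (23/13 + (2*√7489)/39) - 20141 = (23/13 + 2*√7489/39) - 20141 = -261810/13 + 2*√7489/39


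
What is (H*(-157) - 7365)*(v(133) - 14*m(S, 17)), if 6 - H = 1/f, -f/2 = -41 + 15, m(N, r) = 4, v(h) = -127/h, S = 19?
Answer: 3270938025/6916 ≈ 4.7295e+5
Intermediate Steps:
f = 52 (f = -2*(-41 + 15) = -2*(-26) = 52)
H = 311/52 (H = 6 - 1/52 = 311/52 ≈ 5.9808)
(H*(-157) - 7365)*(v(133) - 14*m(S, 17)) = ((311/52)*(-157) - 7365)*(-127/133 - 14*4) = (-48827/52 - 7365)*(-127*1/133 - 56) = -431807*(-127/133 - 56)/52 = -431807/52*(-7575/133) = 3270938025/6916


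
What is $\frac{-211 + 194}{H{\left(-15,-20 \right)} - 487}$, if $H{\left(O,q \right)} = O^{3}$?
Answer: $\frac{17}{3862} \approx 0.0044019$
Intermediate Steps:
$\frac{-211 + 194}{H{\left(-15,-20 \right)} - 487} = \frac{-211 + 194}{\left(-15\right)^{3} - 487} = - \frac{17}{-3375 - 487} = - \frac{17}{-3862} = \left(-17\right) \left(- \frac{1}{3862}\right) = \frac{17}{3862}$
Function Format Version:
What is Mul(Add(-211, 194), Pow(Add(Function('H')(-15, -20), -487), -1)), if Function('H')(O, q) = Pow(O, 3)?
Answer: Rational(17, 3862) ≈ 0.0044019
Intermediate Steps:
Mul(Add(-211, 194), Pow(Add(Function('H')(-15, -20), -487), -1)) = Mul(Add(-211, 194), Pow(Add(Pow(-15, 3), -487), -1)) = Mul(-17, Pow(Add(-3375, -487), -1)) = Mul(-17, Pow(-3862, -1)) = Mul(-17, Rational(-1, 3862)) = Rational(17, 3862)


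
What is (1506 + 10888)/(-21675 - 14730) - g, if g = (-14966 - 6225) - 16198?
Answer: 1361134151/36405 ≈ 37389.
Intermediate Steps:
g = -37389 (g = -21191 - 16198 = -37389)
(1506 + 10888)/(-21675 - 14730) - g = (1506 + 10888)/(-21675 - 14730) - 1*(-37389) = 12394/(-36405) + 37389 = 12394*(-1/36405) + 37389 = -12394/36405 + 37389 = 1361134151/36405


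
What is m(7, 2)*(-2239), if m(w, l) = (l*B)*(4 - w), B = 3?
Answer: 40302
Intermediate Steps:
m(w, l) = 3*l*(4 - w) (m(w, l) = (l*3)*(4 - w) = (3*l)*(4 - w) = 3*l*(4 - w))
m(7, 2)*(-2239) = (3*2*(4 - 1*7))*(-2239) = (3*2*(4 - 7))*(-2239) = (3*2*(-3))*(-2239) = -18*(-2239) = 40302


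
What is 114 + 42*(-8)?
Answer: -222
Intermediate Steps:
114 + 42*(-8) = 114 - 336 = -222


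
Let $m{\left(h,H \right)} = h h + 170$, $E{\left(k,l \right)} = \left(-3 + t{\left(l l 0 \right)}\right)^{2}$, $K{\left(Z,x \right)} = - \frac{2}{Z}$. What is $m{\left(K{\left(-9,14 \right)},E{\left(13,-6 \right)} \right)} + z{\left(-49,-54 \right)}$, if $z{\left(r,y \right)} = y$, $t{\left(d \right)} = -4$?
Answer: $\frac{9400}{81} \approx 116.05$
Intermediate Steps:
$E{\left(k,l \right)} = 49$ ($E{\left(k,l \right)} = \left(-3 - 4\right)^{2} = \left(-7\right)^{2} = 49$)
$m{\left(h,H \right)} = 170 + h^{2}$ ($m{\left(h,H \right)} = h^{2} + 170 = 170 + h^{2}$)
$m{\left(K{\left(-9,14 \right)},E{\left(13,-6 \right)} \right)} + z{\left(-49,-54 \right)} = \left(170 + \left(- \frac{2}{-9}\right)^{2}\right) - 54 = \left(170 + \left(\left(-2\right) \left(- \frac{1}{9}\right)\right)^{2}\right) - 54 = \left(170 + \left(\frac{2}{9}\right)^{2}\right) - 54 = \left(170 + \frac{4}{81}\right) - 54 = \frac{13774}{81} - 54 = \frac{9400}{81}$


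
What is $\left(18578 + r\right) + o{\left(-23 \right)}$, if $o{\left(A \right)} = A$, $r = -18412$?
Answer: $143$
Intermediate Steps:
$\left(18578 + r\right) + o{\left(-23 \right)} = \left(18578 - 18412\right) - 23 = 166 - 23 = 143$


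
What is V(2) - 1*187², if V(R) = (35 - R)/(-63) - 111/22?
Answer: -16158251/462 ≈ -34975.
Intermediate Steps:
V(R) = -1109/198 + R/63 (V(R) = (35 - R)*(-1/63) - 111*1/22 = (-5/9 + R/63) - 111/22 = -1109/198 + R/63)
V(2) - 1*187² = (-1109/198 + (1/63)*2) - 1*187² = (-1109/198 + 2/63) - 1*34969 = -2573/462 - 34969 = -16158251/462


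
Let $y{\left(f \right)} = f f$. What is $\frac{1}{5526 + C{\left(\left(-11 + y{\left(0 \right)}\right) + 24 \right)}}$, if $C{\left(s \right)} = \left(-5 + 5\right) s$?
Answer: $\frac{1}{5526} \approx 0.00018096$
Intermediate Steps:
$y{\left(f \right)} = f^{2}$
$C{\left(s \right)} = 0$ ($C{\left(s \right)} = 0 s = 0$)
$\frac{1}{5526 + C{\left(\left(-11 + y{\left(0 \right)}\right) + 24 \right)}} = \frac{1}{5526 + 0} = \frac{1}{5526}$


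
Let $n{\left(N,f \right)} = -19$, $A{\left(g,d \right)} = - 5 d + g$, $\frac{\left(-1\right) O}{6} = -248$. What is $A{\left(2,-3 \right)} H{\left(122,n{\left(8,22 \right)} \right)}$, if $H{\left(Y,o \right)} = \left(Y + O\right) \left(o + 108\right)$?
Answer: $2435930$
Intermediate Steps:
$O = 1488$ ($O = \left(-6\right) \left(-248\right) = 1488$)
$A{\left(g,d \right)} = g - 5 d$
$H{\left(Y,o \right)} = \left(108 + o\right) \left(1488 + Y\right)$ ($H{\left(Y,o \right)} = \left(Y + 1488\right) \left(o + 108\right) = \left(1488 + Y\right) \left(108 + o\right) = \left(108 + o\right) \left(1488 + Y\right)$)
$A{\left(2,-3 \right)} H{\left(122,n{\left(8,22 \right)} \right)} = \left(2 - -15\right) \left(160704 + 108 \cdot 122 + 1488 \left(-19\right) + 122 \left(-19\right)\right) = \left(2 + 15\right) \left(160704 + 13176 - 28272 - 2318\right) = 17 \cdot 143290 = 2435930$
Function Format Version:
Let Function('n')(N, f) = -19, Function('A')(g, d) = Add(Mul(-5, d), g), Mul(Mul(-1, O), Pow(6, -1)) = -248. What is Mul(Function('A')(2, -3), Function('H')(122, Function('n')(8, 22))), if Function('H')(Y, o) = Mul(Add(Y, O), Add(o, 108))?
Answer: 2435930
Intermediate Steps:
O = 1488 (O = Mul(-6, -248) = 1488)
Function('A')(g, d) = Add(g, Mul(-5, d))
Function('H')(Y, o) = Mul(Add(108, o), Add(1488, Y)) (Function('H')(Y, o) = Mul(Add(Y, 1488), Add(o, 108)) = Mul(Add(1488, Y), Add(108, o)) = Mul(Add(108, o), Add(1488, Y)))
Mul(Function('A')(2, -3), Function('H')(122, Function('n')(8, 22))) = Mul(Add(2, Mul(-5, -3)), Add(160704, Mul(108, 122), Mul(1488, -19), Mul(122, -19))) = Mul(Add(2, 15), Add(160704, 13176, -28272, -2318)) = Mul(17, 143290) = 2435930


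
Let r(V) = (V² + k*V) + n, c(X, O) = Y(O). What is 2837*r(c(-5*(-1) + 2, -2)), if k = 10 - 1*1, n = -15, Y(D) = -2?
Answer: -82273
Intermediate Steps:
k = 9 (k = 10 - 1 = 9)
c(X, O) = -2
r(V) = -15 + V² + 9*V (r(V) = (V² + 9*V) - 15 = -15 + V² + 9*V)
2837*r(c(-5*(-1) + 2, -2)) = 2837*(-15 + (-2)² + 9*(-2)) = 2837*(-15 + 4 - 18) = 2837*(-29) = -82273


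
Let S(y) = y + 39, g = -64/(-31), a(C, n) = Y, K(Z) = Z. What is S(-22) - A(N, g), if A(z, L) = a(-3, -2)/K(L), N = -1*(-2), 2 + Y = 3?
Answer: 1057/64 ≈ 16.516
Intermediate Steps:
Y = 1 (Y = -2 + 3 = 1)
a(C, n) = 1
g = 64/31 (g = -64*(-1/31) = 64/31 ≈ 2.0645)
N = 2
S(y) = 39 + y
A(z, L) = 1/L
S(-22) - A(N, g) = (39 - 22) - 1/64/31 = 17 - 1*31/64 = 17 - 31/64 = 1057/64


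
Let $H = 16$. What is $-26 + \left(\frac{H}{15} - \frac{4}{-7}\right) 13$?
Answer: $- \frac{494}{105} \approx -4.7048$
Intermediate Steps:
$-26 + \left(\frac{H}{15} - \frac{4}{-7}\right) 13 = -26 + \left(\frac{16}{15} - \frac{4}{-7}\right) 13 = -26 + \left(16 \cdot \frac{1}{15} - - \frac{4}{7}\right) 13 = -26 + \left(\frac{16}{15} + \frac{4}{7}\right) 13 = -26 + \frac{172}{105} \cdot 13 = -26 + \frac{2236}{105} = - \frac{494}{105}$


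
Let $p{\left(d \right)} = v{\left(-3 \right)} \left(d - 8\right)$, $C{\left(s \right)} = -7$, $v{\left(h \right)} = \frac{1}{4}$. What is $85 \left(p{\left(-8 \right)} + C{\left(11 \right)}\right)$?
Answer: $-935$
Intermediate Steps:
$v{\left(h \right)} = \frac{1}{4}$
$p{\left(d \right)} = -2 + \frac{d}{4}$ ($p{\left(d \right)} = \frac{d - 8}{4} = \frac{-8 + d}{4} = -2 + \frac{d}{4}$)
$85 \left(p{\left(-8 \right)} + C{\left(11 \right)}\right) = 85 \left(\left(-2 + \frac{1}{4} \left(-8\right)\right) - 7\right) = 85 \left(\left(-2 - 2\right) - 7\right) = 85 \left(-4 - 7\right) = 85 \left(-11\right) = -935$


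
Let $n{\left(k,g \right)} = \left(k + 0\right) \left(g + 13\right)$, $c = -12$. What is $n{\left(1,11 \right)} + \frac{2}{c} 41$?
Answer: $\frac{103}{6} \approx 17.167$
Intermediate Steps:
$n{\left(k,g \right)} = k \left(13 + g\right)$
$n{\left(1,11 \right)} + \frac{2}{c} 41 = 1 \left(13 + 11\right) + \frac{2}{-12} \cdot 41 = 1 \cdot 24 + 2 \left(- \frac{1}{12}\right) 41 = 24 - \frac{41}{6} = \frac{103}{6}$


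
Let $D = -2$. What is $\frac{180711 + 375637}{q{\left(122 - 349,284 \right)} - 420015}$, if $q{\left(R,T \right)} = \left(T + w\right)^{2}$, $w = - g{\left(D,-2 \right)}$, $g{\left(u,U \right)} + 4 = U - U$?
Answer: $- \frac{556348}{337071} \approx -1.6505$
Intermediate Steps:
$g{\left(u,U \right)} = -4$ ($g{\left(u,U \right)} = -4 + \left(U - U\right) = -4 + 0 = -4$)
$w = 4$ ($w = \left(-1\right) \left(-4\right) = 4$)
$q{\left(R,T \right)} = \left(4 + T\right)^{2}$ ($q{\left(R,T \right)} = \left(T + 4\right)^{2} = \left(4 + T\right)^{2}$)
$\frac{180711 + 375637}{q{\left(122 - 349,284 \right)} - 420015} = \frac{180711 + 375637}{\left(4 + 284\right)^{2} - 420015} = \frac{556348}{288^{2} - 420015} = \frac{556348}{82944 - 420015} = \frac{556348}{-337071} = 556348 \left(- \frac{1}{337071}\right) = - \frac{556348}{337071}$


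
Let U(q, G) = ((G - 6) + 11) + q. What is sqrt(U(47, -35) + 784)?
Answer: 3*sqrt(89) ≈ 28.302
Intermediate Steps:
U(q, G) = 5 + G + q (U(q, G) = ((-6 + G) + 11) + q = (5 + G) + q = 5 + G + q)
sqrt(U(47, -35) + 784) = sqrt((5 - 35 + 47) + 784) = sqrt(17 + 784) = sqrt(801) = 3*sqrt(89)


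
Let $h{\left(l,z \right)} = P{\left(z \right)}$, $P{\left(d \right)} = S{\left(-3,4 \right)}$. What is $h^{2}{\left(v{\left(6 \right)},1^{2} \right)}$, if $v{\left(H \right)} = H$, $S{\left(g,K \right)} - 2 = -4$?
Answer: $4$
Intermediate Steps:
$S{\left(g,K \right)} = -2$ ($S{\left(g,K \right)} = 2 - 4 = -2$)
$P{\left(d \right)} = -2$
$h{\left(l,z \right)} = -2$
$h^{2}{\left(v{\left(6 \right)},1^{2} \right)} = \left(-2\right)^{2} = 4$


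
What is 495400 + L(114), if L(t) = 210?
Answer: 495610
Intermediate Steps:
495400 + L(114) = 495400 + 210 = 495610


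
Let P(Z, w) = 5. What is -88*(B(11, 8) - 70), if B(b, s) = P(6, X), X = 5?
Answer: 5720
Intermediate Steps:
B(b, s) = 5
-88*(B(11, 8) - 70) = -88*(5 - 70) = -88*(-65) = 5720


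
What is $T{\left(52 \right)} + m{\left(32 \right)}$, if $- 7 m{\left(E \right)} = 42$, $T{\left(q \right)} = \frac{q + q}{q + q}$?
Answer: $-5$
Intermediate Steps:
$T{\left(q \right)} = 1$ ($T{\left(q \right)} = \frac{2 q}{2 q} = 2 q \frac{1}{2 q} = 1$)
$m{\left(E \right)} = -6$ ($m{\left(E \right)} = \left(- \frac{1}{7}\right) 42 = -6$)
$T{\left(52 \right)} + m{\left(32 \right)} = 1 - 6 = -5$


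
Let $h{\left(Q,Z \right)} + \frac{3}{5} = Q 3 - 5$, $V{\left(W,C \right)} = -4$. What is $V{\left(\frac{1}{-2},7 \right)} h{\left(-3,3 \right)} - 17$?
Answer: $\frac{207}{5} \approx 41.4$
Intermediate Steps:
$h{\left(Q,Z \right)} = - \frac{28}{5} + 3 Q$ ($h{\left(Q,Z \right)} = - \frac{3}{5} + \left(Q 3 - 5\right) = - \frac{3}{5} + \left(3 Q - 5\right) = - \frac{3}{5} + \left(-5 + 3 Q\right) = - \frac{28}{5} + 3 Q$)
$V{\left(\frac{1}{-2},7 \right)} h{\left(-3,3 \right)} - 17 = - 4 \left(- \frac{28}{5} + 3 \left(-3\right)\right) - 17 = - 4 \left(- \frac{28}{5} - 9\right) - 17 = \left(-4\right) \left(- \frac{73}{5}\right) - 17 = \frac{292}{5} - 17 = \frac{207}{5}$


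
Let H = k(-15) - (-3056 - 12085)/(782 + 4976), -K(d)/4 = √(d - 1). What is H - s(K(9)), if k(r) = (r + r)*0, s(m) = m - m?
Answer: 15141/5758 ≈ 2.6296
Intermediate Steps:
K(d) = -4*√(-1 + d) (K(d) = -4*√(d - 1) = -4*√(-1 + d))
s(m) = 0
k(r) = 0 (k(r) = (2*r)*0 = 0)
H = 15141/5758 (H = 0 - (-3056 - 12085)/(782 + 4976) = 0 - (-15141)/5758 = 0 - 1*(-15141/5758) = 0 + 15141/5758 = 15141/5758 ≈ 2.6296)
H - s(K(9)) = 15141/5758 - 1*0 = 15141/5758 + 0 = 15141/5758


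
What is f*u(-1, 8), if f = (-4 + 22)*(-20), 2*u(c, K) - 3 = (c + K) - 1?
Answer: -1620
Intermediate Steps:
u(c, K) = 1 + K/2 + c/2 (u(c, K) = 3/2 + ((c + K) - 1)/2 = 3/2 + ((K + c) - 1)/2 = 3/2 + (-1 + K + c)/2 = 3/2 + (-½ + K/2 + c/2) = 1 + K/2 + c/2)
f = -360 (f = 18*(-20) = -360)
f*u(-1, 8) = -360*(1 + (½)*8 + (½)*(-1)) = -360*(1 + 4 - ½) = -360*9/2 = -1620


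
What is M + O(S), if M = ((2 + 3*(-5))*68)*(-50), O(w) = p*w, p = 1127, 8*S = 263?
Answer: 650001/8 ≈ 81250.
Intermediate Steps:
S = 263/8 (S = (1/8)*263 = 263/8 ≈ 32.875)
O(w) = 1127*w
M = 44200 (M = ((2 - 15)*68)*(-50) = -13*68*(-50) = -884*(-50) = 44200)
M + O(S) = 44200 + 1127*(263/8) = 44200 + 296401/8 = 650001/8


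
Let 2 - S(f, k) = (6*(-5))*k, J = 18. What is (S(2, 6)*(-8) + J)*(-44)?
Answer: 63272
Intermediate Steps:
S(f, k) = 2 + 30*k (S(f, k) = 2 - 6*(-5)*k = 2 - (-30)*k = 2 + 30*k)
(S(2, 6)*(-8) + J)*(-44) = ((2 + 30*6)*(-8) + 18)*(-44) = ((2 + 180)*(-8) + 18)*(-44) = (182*(-8) + 18)*(-44) = (-1456 + 18)*(-44) = -1438*(-44) = 63272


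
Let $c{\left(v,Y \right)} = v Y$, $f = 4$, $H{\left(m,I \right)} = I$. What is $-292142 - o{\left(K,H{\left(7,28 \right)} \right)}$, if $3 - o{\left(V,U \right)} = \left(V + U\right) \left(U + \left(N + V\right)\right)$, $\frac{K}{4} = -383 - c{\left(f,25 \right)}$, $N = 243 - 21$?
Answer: $2910383$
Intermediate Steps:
$N = 222$ ($N = 243 - 21 = 222$)
$c{\left(v,Y \right)} = Y v$
$K = -1932$ ($K = 4 \left(-383 - 25 \cdot 4\right) = 4 \left(-383 - 100\right) = 4 \left(-483\right) = -1932$)
$o{\left(V,U \right)} = 3 - \left(U + V\right) \left(222 + U + V\right)$ ($o{\left(V,U \right)} = 3 - \left(V + U\right) \left(U + \left(222 + V\right)\right) = 3 - \left(U + V\right) \left(222 + U + V\right)$)
$-292142 - o{\left(K,H{\left(7,28 \right)} \right)} = -292142 - \left(3 - 28^{2} - \left(-1932\right)^{2} - 6216 - -428904 - 56 \left(-1932\right)\right) = -292142 - \left(3 - 784 - 3732624 - 6216 + 428904 + 108192\right) = -292142 - -3202525 = -292142 + 3202525 = 2910383$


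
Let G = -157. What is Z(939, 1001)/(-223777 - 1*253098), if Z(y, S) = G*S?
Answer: 22451/68125 ≈ 0.32956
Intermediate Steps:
Z(y, S) = -157*S
Z(939, 1001)/(-223777 - 1*253098) = (-157*1001)/(-223777 - 1*253098) = -157157/(-223777 - 253098) = -157157/(-476875) = -157157*(-1/476875) = 22451/68125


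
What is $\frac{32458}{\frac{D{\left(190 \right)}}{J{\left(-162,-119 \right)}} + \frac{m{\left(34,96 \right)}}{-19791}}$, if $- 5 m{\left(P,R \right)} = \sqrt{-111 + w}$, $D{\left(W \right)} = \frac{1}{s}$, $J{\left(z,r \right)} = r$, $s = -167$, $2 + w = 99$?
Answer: $\frac{6316269830134673850}{15321197831} - \frac{1268488002973739310 i \sqrt{14}}{15321197831} \approx 4.1226 \cdot 10^{8} - 3.0978 \cdot 10^{8} i$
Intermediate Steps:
$w = 97$ ($w = -2 + 99 = 97$)
$D{\left(W \right)} = - \frac{1}{167}$ ($D{\left(W \right)} = \frac{1}{-167} = - \frac{1}{167}$)
$m{\left(P,R \right)} = - \frac{i \sqrt{14}}{5}$ ($m{\left(P,R \right)} = - \frac{\sqrt{-111 + 97}}{5} = - \frac{\sqrt{-14}}{5} = - \frac{i \sqrt{14}}{5}$)
$\frac{32458}{\frac{D{\left(190 \right)}}{J{\left(-162,-119 \right)}} + \frac{m{\left(34,96 \right)}}{-19791}} = \frac{32458}{- \frac{1}{167 \left(-119\right)} + \frac{\left(- \frac{1}{5}\right) i \sqrt{14}}{-19791}} = \frac{32458}{\left(- \frac{1}{167}\right) \left(- \frac{1}{119}\right) + - \frac{i \sqrt{14}}{5} \left(- \frac{1}{19791}\right)} = \frac{32458}{\frac{1}{19873} + \frac{i \sqrt{14}}{98955}}$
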